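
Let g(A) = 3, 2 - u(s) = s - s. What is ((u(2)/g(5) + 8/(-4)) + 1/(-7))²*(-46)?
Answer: -44206/441 ≈ -100.24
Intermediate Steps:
u(s) = 2 (u(s) = 2 - (s - s) = 2 - 1*0 = 2 + 0 = 2)
((u(2)/g(5) + 8/(-4)) + 1/(-7))²*(-46) = ((2/3 + 8/(-4)) + 1/(-7))²*(-46) = ((2*(⅓) + 8*(-¼)) - ⅐)²*(-46) = ((⅔ - 2) - ⅐)²*(-46) = (-4/3 - ⅐)²*(-46) = (-31/21)²*(-46) = (961/441)*(-46) = -44206/441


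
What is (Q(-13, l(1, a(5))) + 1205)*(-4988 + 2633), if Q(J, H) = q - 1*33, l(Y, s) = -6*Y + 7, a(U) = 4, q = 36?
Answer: -2844840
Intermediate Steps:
l(Y, s) = 7 - 6*Y
Q(J, H) = 3 (Q(J, H) = 36 - 1*33 = 36 - 33 = 3)
(Q(-13, l(1, a(5))) + 1205)*(-4988 + 2633) = (3 + 1205)*(-4988 + 2633) = 1208*(-2355) = -2844840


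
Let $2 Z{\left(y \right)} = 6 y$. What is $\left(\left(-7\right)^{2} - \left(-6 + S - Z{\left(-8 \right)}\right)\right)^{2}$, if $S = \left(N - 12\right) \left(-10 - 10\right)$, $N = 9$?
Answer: $841$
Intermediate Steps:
$Z{\left(y \right)} = 3 y$ ($Z{\left(y \right)} = \frac{6 y}{2} = 3 y$)
$S = 60$ ($S = \left(9 - 12\right) \left(-10 - 10\right) = \left(9 - 12\right) \left(-20\right) = \left(-3\right) \left(-20\right) = 60$)
$\left(\left(-7\right)^{2} - \left(-6 + S - Z{\left(-8 \right)}\right)\right)^{2} = \left(\left(-7\right)^{2} + \left(3 \left(-8\right) - \left(\left(60 - 21\right) + 15\right)\right)\right)^{2} = \left(49 - 78\right)^{2} = \left(-29\right)^{2} = 841$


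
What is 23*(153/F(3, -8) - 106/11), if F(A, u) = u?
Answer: -58213/88 ≈ -661.51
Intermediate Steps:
23*(153/F(3, -8) - 106/11) = 23*(153/(-8) - 106/11) = 23*(153*(-⅛) - 106*1/11) = 23*(-153/8 - 106/11) = 23*(-2531/88) = -58213/88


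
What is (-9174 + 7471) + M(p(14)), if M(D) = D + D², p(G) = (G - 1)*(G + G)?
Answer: 131157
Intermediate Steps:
p(G) = 2*G*(-1 + G) (p(G) = (-1 + G)*(2*G) = 2*G*(-1 + G))
(-9174 + 7471) + M(p(14)) = (-9174 + 7471) + (2*14*(-1 + 14))*(1 + 2*14*(-1 + 14)) = -1703 + (2*14*13)*(1 + 2*14*13) = -1703 + 364*(1 + 364) = -1703 + 364*365 = -1703 + 132860 = 131157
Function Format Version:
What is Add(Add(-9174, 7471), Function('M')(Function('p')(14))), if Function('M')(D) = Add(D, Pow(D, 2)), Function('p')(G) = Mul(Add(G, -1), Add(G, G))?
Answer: 131157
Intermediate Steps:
Function('p')(G) = Mul(2, G, Add(-1, G)) (Function('p')(G) = Mul(Add(-1, G), Mul(2, G)) = Mul(2, G, Add(-1, G)))
Add(Add(-9174, 7471), Function('M')(Function('p')(14))) = Add(Add(-9174, 7471), Mul(Mul(2, 14, Add(-1, 14)), Add(1, Mul(2, 14, Add(-1, 14))))) = Add(-1703, Mul(Mul(2, 14, 13), Add(1, Mul(2, 14, 13)))) = Add(-1703, Mul(364, Add(1, 364))) = Add(-1703, Mul(364, 365)) = Add(-1703, 132860) = 131157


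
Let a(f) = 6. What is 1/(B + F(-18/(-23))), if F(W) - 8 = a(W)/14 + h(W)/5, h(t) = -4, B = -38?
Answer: -35/1063 ≈ -0.032926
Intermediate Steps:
F(W) = 267/35 (F(W) = 8 + (6/14 - 4/5) = 8 + (6*(1/14) - 4*1/5) = 8 + (3/7 - 4/5) = 8 - 13/35 = 267/35)
1/(B + F(-18/(-23))) = 1/(-38 + 267/35) = 1/(-1063/35) = -35/1063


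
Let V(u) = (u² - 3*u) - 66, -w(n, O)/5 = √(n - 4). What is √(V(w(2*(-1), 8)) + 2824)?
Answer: √(2608 + 15*I*√6) ≈ 51.07 + 0.3597*I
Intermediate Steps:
w(n, O) = -5*√(-4 + n) (w(n, O) = -5*√(n - 4) = -5*√(-4 + n))
V(u) = -66 + u² - 3*u
√(V(w(2*(-1), 8)) + 2824) = √((-66 + (-5*√(-4 + 2*(-1)))² - (-15)*√(-4 + 2*(-1))) + 2824) = √((-66 + (-5*√(-4 - 2))² - (-15)*√(-4 - 2)) + 2824) = √((-66 + (-5*I*√6)² - (-15)*√(-6)) + 2824) = √((-66 + (-5*I*√6)² - (-15)*I*√6) + 2824) = √((-66 - 150 + 15*I*√6) + 2824) = √((-216 + 15*I*√6) + 2824) = √(2608 + 15*I*√6)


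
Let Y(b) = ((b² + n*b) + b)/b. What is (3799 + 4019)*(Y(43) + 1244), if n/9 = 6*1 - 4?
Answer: 10210308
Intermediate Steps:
n = 18 (n = 9*(6*1 - 4) = 9*(6 - 4) = 9*2 = 18)
Y(b) = (b² + 19*b)/b (Y(b) = ((b² + 18*b) + b)/b = (b² + 19*b)/b)
(3799 + 4019)*(Y(43) + 1244) = (3799 + 4019)*((19 + 43) + 1244) = 7818*(62 + 1244) = 7818*1306 = 10210308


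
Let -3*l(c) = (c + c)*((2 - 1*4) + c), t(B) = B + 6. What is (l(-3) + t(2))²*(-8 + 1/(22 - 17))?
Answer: -156/5 ≈ -31.200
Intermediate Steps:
t(B) = 6 + B
l(c) = -2*c*(-2 + c)/3 (l(c) = -(c + c)*((2 - 1*4) + c)/3 = -2*c*((2 - 4) + c)/3 = -2*c*(-2 + c)/3)
(l(-3) + t(2))²*(-8 + 1/(22 - 17)) = ((⅔)*(-3)*(2 - 1*(-3)) + (6 + 2))²*(-8 + 1/(22 - 17)) = ((⅔)*(-3)*(2 + 3) + 8)²*(-8 + 1/5) = ((⅔)*(-3)*5 + 8)²*(-8 + ⅕) = (-10 + 8)²*(-39/5) = (-2)²*(-39/5) = 4*(-39/5) = -156/5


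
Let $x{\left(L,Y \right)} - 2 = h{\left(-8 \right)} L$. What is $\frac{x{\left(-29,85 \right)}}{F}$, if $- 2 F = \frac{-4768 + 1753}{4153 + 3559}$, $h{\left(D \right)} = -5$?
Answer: $\frac{755776}{1005} \approx 752.02$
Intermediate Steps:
$F = \frac{3015}{15424}$ ($F = - \frac{\left(-4768 + 1753\right) \frac{1}{4153 + 3559}}{2} = - \frac{\left(-3015\right) \frac{1}{7712}}{2} = \left(- \frac{1}{2}\right) \left(- \frac{3015}{7712}\right) = \frac{3015}{15424} \approx 0.19547$)
$x{\left(L,Y \right)} = 2 - 5 L$
$\frac{x{\left(-29,85 \right)}}{F} = \frac{2 - -145}{\frac{3015}{15424}} = \left(2 + 145\right) \frac{15424}{3015} = 147 \cdot \frac{15424}{3015} = \frac{755776}{1005}$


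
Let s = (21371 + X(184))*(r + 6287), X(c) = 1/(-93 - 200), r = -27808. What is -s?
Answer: 134758088742/293 ≈ 4.5992e+8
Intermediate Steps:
X(c) = -1/293 (X(c) = 1/(-293) = -1/293)
s = -134758088742/293 (s = (21371 - 1/293)*(-27808 + 6287) = (6261702/293)*(-21521) = -134758088742/293 ≈ -4.5992e+8)
-s = -1*(-134758088742/293) = 134758088742/293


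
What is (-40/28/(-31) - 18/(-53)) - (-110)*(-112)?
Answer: -141687884/11501 ≈ -12320.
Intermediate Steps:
(-40/28/(-31) - 18/(-53)) - (-110)*(-112) = (-40*1/28*(-1/31) - 18*(-1/53)) - 110*112 = (-10/7*(-1/31) + 18/53) - 12320 = (10/217 + 18/53) - 12320 = 4436/11501 - 12320 = -141687884/11501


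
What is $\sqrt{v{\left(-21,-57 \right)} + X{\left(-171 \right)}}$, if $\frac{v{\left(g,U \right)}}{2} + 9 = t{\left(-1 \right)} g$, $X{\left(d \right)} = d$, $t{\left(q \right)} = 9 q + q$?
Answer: $\sqrt{231} \approx 15.199$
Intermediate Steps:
$t{\left(q \right)} = 10 q$
$v{\left(g,U \right)} = -18 - 20 g$ ($v{\left(g,U \right)} = -18 + 2 \cdot 10 \left(-1\right) g = -18 + 2 \left(- 10 g\right) = -18 - 20 g$)
$\sqrt{v{\left(-21,-57 \right)} + X{\left(-171 \right)}} = \sqrt{\left(-18 - -420\right) - 171} = \sqrt{\left(-18 + 420\right) - 171} = \sqrt{402 - 171} = \sqrt{231}$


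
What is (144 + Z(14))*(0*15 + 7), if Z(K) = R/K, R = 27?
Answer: 2043/2 ≈ 1021.5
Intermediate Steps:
Z(K) = 27/K
(144 + Z(14))*(0*15 + 7) = (144 + 27/14)*(0*15 + 7) = (144 + 27*(1/14))*(0 + 7) = (144 + 27/14)*7 = (2043/14)*7 = 2043/2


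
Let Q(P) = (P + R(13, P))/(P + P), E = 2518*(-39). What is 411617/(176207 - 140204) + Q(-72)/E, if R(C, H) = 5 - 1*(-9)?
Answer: 970118355187/84853598544 ≈ 11.433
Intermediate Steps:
E = -98202
R(C, H) = 14 (R(C, H) = 5 + 9 = 14)
Q(P) = (14 + P)/(2*P) (Q(P) = (P + 14)/(P + P) = (14 + P)/((2*P)) = (14 + P)*(1/(2*P)) = (14 + P)/(2*P))
411617/(176207 - 140204) + Q(-72)/E = 411617/(176207 - 140204) + ((½)*(14 - 72)/(-72))/(-98202) = 411617/36003 + ((½)*(-1/72)*(-58))*(-1/98202) = 411617*(1/36003) + (29/72)*(-1/98202) = 411617/36003 - 29/7070544 = 970118355187/84853598544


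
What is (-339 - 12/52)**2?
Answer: 19448100/169 ≈ 1.1508e+5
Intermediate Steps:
(-339 - 12/52)**2 = (-339 - 12*1/52)**2 = (-339 - 3/13)**2 = (-4410/13)**2 = 19448100/169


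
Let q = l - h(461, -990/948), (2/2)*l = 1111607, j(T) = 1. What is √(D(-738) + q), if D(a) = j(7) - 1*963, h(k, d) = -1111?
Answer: 2*√277939 ≈ 1054.4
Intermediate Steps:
l = 1111607
D(a) = -962 (D(a) = 1 - 1*963 = 1 - 963 = -962)
q = 1112718 (q = 1111607 - 1*(-1111) = 1111607 + 1111 = 1112718)
√(D(-738) + q) = √(-962 + 1112718) = √1111756 = 2*√277939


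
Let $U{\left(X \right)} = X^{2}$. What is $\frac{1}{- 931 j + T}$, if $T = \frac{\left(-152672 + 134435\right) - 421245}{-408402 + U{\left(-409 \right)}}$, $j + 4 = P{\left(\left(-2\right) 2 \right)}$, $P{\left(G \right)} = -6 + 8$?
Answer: $\frac{241121}{449406784} \approx 0.00053653$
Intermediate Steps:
$P{\left(G \right)} = 2$
$j = -2$ ($j = -4 + 2 = -2$)
$T = \frac{439482}{241121}$ ($T = \frac{\left(-152672 + 134435\right) - 421245}{-408402 + \left(-409\right)^{2}} = \frac{-18237 - 421245}{-408402 + 167281} = - \frac{439482}{-241121} = \left(-439482\right) \left(- \frac{1}{241121}\right) = \frac{439482}{241121} \approx 1.8227$)
$\frac{1}{- 931 j + T} = \frac{1}{\left(-931\right) \left(-2\right) + \frac{439482}{241121}} = \frac{1}{1862 + \frac{439482}{241121}} = \frac{1}{\frac{449406784}{241121}} = \frac{241121}{449406784}$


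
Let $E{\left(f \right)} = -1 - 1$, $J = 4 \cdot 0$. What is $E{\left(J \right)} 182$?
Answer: $-364$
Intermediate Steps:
$J = 0$
$E{\left(f \right)} = -2$ ($E{\left(f \right)} = -1 - 1 = -2$)
$E{\left(J \right)} 182 = \left(-2\right) 182 = -364$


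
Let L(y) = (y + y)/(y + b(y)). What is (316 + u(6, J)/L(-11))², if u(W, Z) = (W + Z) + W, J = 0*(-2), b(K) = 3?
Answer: 12418576/121 ≈ 1.0263e+5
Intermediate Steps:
J = 0
u(W, Z) = Z + 2*W
L(y) = 2*y/(3 + y) (L(y) = (y + y)/(y + 3) = (2*y)/(3 + y) = 2*y/(3 + y))
(316 + u(6, J)/L(-11))² = (316 + (0 + 2*6)/((2*(-11)/(3 - 11))))² = (316 + (0 + 12)/((2*(-11)/(-8))))² = (316 + 12/((2*(-11)*(-⅛))))² = (316 + 12/(11/4))² = (316 + 12*(4/11))² = (316 + 48/11)² = (3524/11)² = 12418576/121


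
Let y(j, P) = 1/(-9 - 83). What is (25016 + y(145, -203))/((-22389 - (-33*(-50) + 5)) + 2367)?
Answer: -2301471/1994284 ≈ -1.1540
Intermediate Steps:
y(j, P) = -1/92 (y(j, P) = 1/(-92) = -1/92)
(25016 + y(145, -203))/((-22389 - (-33*(-50) + 5)) + 2367) = (25016 - 1/92)/((-22389 - (-33*(-50) + 5)) + 2367) = 2301471/(92*((-22389 - (1650 + 5)) + 2367)) = 2301471/(92*((-22389 - 1*1655) + 2367)) = 2301471/(92*((-22389 - 1655) + 2367)) = 2301471/(92*(-24044 + 2367)) = (2301471/92)/(-21677) = (2301471/92)*(-1/21677) = -2301471/1994284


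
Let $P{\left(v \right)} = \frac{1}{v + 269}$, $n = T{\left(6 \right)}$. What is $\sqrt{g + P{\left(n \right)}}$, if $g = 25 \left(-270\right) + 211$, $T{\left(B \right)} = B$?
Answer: $\frac{4 i \sqrt{1236279}}{55} \approx 80.864 i$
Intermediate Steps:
$g = -6539$ ($g = -6750 + 211 = -6539$)
$n = 6$
$P{\left(v \right)} = \frac{1}{269 + v}$
$\sqrt{g + P{\left(n \right)}} = \sqrt{-6539 + \frac{1}{269 + 6}} = \sqrt{-6539 + \frac{1}{275}} = \sqrt{- \frac{1798224}{275}} = \frac{4 i \sqrt{1236279}}{55}$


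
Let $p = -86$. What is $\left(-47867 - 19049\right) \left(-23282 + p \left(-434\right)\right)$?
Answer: $-939634472$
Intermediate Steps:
$\left(-47867 - 19049\right) \left(-23282 + p \left(-434\right)\right) = \left(-47867 - 19049\right) \left(-23282 - -37324\right) = - 66916 \left(-23282 + 37324\right) = \left(-66916\right) 14042 = -939634472$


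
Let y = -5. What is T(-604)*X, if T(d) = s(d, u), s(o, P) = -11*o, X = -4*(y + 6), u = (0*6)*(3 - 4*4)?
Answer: -26576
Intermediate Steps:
u = 0 (u = 0*(3 - 16) = 0*(-13) = 0)
X = -4 (X = -4*(-5 + 6) = -4*1 = -4)
T(d) = -11*d
T(-604)*X = -11*(-604)*(-4) = 6644*(-4) = -26576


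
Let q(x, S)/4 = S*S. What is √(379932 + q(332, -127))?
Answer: 4*√27778 ≈ 666.67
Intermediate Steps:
q(x, S) = 4*S² (q(x, S) = 4*(S*S) = 4*S²)
√(379932 + q(332, -127)) = √(379932 + 4*(-127)²) = √(379932 + 4*16129) = √(379932 + 64516) = √444448 = 4*√27778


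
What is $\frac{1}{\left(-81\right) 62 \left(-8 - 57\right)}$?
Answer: $\frac{1}{326430} \approx 3.0634 \cdot 10^{-6}$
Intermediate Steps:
$\frac{1}{\left(-81\right) 62 \left(-8 - 57\right)} = \frac{1}{\left(-5022\right) \left(-65\right)} = \frac{1}{326430}$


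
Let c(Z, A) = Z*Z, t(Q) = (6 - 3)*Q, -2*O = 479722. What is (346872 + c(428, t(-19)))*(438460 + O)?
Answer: 105268591544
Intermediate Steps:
O = -239861 (O = -1/2*479722 = -239861)
t(Q) = 3*Q
c(Z, A) = Z**2
(346872 + c(428, t(-19)))*(438460 + O) = (346872 + 428**2)*(438460 - 239861) = (346872 + 183184)*198599 = 530056*198599 = 105268591544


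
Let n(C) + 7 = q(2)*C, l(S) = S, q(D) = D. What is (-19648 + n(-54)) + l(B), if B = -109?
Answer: -19872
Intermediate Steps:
n(C) = -7 + 2*C
(-19648 + n(-54)) + l(B) = (-19648 + (-7 + 2*(-54))) - 109 = (-19648 + (-7 - 108)) - 109 = (-19648 - 115) - 109 = -19763 - 109 = -19872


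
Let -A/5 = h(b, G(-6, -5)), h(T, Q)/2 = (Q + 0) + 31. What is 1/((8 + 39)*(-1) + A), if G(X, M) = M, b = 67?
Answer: -1/307 ≈ -0.0032573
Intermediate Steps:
h(T, Q) = 62 + 2*Q (h(T, Q) = 2*((Q + 0) + 31) = 2*(Q + 31) = 2*(31 + Q) = 62 + 2*Q)
A = -260 (A = -5*(62 + 2*(-5)) = -5*(62 - 10) = -5*52 = -260)
1/((8 + 39)*(-1) + A) = 1/((8 + 39)*(-1) - 260) = 1/(47*(-1) - 260) = 1/(-47 - 260) = 1/(-307) = -1/307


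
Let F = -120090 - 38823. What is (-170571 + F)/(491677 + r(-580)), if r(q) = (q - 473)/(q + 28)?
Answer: -60625056/90468919 ≈ -0.67012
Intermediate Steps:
r(q) = (-473 + q)/(28 + q)
F = -158913
(-170571 + F)/(491677 + r(-580)) = (-170571 - 158913)/(491677 + (-473 - 580)/(28 - 580)) = -329484/(491677 - 1053/(-552)) = -329484/(491677 - 1/552*(-1053)) = -329484/(491677 + 351/184) = -329484/90468919/184 = -329484*184/90468919 = -60625056/90468919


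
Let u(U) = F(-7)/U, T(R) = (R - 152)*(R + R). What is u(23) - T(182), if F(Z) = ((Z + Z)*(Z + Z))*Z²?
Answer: -241556/23 ≈ -10502.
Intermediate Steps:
F(Z) = 4*Z⁴ (F(Z) = ((2*Z)*(2*Z))*Z² = (4*Z²)*Z² = 4*Z⁴)
T(R) = 2*R*(-152 + R) (T(R) = (-152 + R)*(2*R) = 2*R*(-152 + R))
u(U) = 9604/U (u(U) = (4*(-7)⁴)/U = (4*2401)/U = 9604/U)
u(23) - T(182) = 9604/23 - 2*182*(-152 + 182) = 9604*(1/23) - 2*182*30 = 9604/23 - 1*10920 = 9604/23 - 10920 = -241556/23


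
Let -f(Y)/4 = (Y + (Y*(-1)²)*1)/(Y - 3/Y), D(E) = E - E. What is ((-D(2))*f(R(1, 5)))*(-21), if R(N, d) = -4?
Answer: 0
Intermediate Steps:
D(E) = 0
f(Y) = -8*Y/(Y - 3/Y) (f(Y) = -4*(Y + (Y*(-1)²)*1)/(Y - 3/Y) = -4*(Y + (Y*1)*1)/(Y - 3/Y) = -4*(Y + Y*1)/(Y - 3/Y) = -4*(Y + Y)/(Y - 3/Y) = -4*2*Y/(Y - 3/Y) = -8*Y/(Y - 3/Y))
((-D(2))*f(R(1, 5)))*(-21) = ((-1*0)*(-8*(-4)²/(-3 + (-4)²)))*(-21) = (0*(-8*16/(-3 + 16)))*(-21) = (0*(-8*16/13))*(-21) = (0*(-8*16*1/13))*(-21) = (0*(-128/13))*(-21) = 0*(-21) = 0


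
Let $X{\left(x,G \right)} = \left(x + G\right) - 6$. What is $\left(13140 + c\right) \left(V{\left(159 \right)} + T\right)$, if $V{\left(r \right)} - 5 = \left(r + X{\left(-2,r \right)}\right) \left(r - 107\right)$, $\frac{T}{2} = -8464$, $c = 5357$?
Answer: $-14853091$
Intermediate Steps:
$T = -16928$ ($T = 2 \left(-8464\right) = -16928$)
$X{\left(x,G \right)} = -6 + G + x$ ($X{\left(x,G \right)} = \left(G + x\right) - 6 = -6 + G + x$)
$V{\left(r \right)} = 5 + \left(-107 + r\right) \left(-8 + 2 r\right)$ ($V{\left(r \right)} = 5 + \left(r - \left(8 - r\right)\right) \left(r - 107\right) = 5 + \left(r + \left(-8 + r\right)\right) \left(-107 + r\right) = 5 + \left(-8 + 2 r\right) \left(-107 + r\right) = 5 + \left(-107 + r\right) \left(-8 + 2 r\right)$)
$\left(13140 + c\right) \left(V{\left(159 \right)} + T\right) = \left(13140 + 5357\right) \left(\left(861 - 35298 + 2 \cdot 159^{2}\right) - 16928\right) = 18497 \left(\left(861 - 35298 + 2 \cdot 25281\right) - 16928\right) = 18497 \left(\left(861 - 35298 + 50562\right) - 16928\right) = 18497 \left(16125 - 16928\right) = 18497 \left(-803\right) = -14853091$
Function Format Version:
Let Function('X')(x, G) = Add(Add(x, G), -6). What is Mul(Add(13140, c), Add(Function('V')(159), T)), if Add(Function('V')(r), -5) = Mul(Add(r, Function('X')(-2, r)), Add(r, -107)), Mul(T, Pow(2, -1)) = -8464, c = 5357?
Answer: -14853091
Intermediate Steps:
T = -16928 (T = Mul(2, -8464) = -16928)
Function('X')(x, G) = Add(-6, G, x) (Function('X')(x, G) = Add(Add(G, x), -6) = Add(-6, G, x))
Function('V')(r) = Add(5, Mul(Add(-107, r), Add(-8, Mul(2, r)))) (Function('V')(r) = Add(5, Mul(Add(r, Add(-6, r, -2)), Add(r, -107))) = Add(5, Mul(Add(r, Add(-8, r)), Add(-107, r))) = Add(5, Mul(Add(-8, Mul(2, r)), Add(-107, r))) = Add(5, Mul(Add(-107, r), Add(-8, Mul(2, r)))))
Mul(Add(13140, c), Add(Function('V')(159), T)) = Mul(Add(13140, 5357), Add(Add(861, Mul(-222, 159), Mul(2, Pow(159, 2))), -16928)) = Mul(18497, Add(Add(861, -35298, Mul(2, 25281)), -16928)) = Mul(18497, Add(Add(861, -35298, 50562), -16928)) = Mul(18497, Add(16125, -16928)) = Mul(18497, -803) = -14853091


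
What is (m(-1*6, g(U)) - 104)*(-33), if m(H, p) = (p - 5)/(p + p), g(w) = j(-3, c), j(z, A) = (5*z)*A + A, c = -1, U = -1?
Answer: 95799/28 ≈ 3421.4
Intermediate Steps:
j(z, A) = A + 5*A*z (j(z, A) = 5*A*z + A = A + 5*A*z)
g(w) = 14 (g(w) = -(1 + 5*(-3)) = -(1 - 15) = -1*(-14) = 14)
m(H, p) = (-5 + p)/(2*p) (m(H, p) = (-5 + p)/((2*p)) = (-5 + p)*(1/(2*p)) = (-5 + p)/(2*p))
(m(-1*6, g(U)) - 104)*(-33) = ((1/2)*(-5 + 14)/14 - 104)*(-33) = ((1/2)*(1/14)*9 - 104)*(-33) = (9/28 - 104)*(-33) = -2903/28*(-33) = 95799/28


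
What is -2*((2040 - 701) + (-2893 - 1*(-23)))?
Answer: 3062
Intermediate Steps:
-2*((2040 - 701) + (-2893 - 1*(-23))) = -2*(1339 + (-2893 + 23)) = -2*(1339 - 2870) = -2*(-1531) = 3062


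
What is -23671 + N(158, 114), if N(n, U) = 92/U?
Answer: -1349201/57 ≈ -23670.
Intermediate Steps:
-23671 + N(158, 114) = -23671 + 92/114 = -23671 + 92*(1/114) = -23671 + 46/57 = -1349201/57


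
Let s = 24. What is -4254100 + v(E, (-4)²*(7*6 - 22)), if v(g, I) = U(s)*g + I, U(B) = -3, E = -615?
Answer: -4251935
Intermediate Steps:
v(g, I) = I - 3*g (v(g, I) = -3*g + I = I - 3*g)
-4254100 + v(E, (-4)²*(7*6 - 22)) = -4254100 + ((-4)²*(7*6 - 22) - 3*(-615)) = -4254100 + (16*(42 - 22) + 1845) = -4254100 + (16*20 + 1845) = -4254100 + (320 + 1845) = -4254100 + 2165 = -4251935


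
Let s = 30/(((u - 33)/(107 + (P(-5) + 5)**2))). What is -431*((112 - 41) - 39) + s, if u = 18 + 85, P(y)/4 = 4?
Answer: -94900/7 ≈ -13557.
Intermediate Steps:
P(y) = 16 (P(y) = 4*4 = 16)
u = 103
s = 1644/7 (s = 30/(((103 - 33)/(107 + (16 + 5)**2))) = 30/((70/(107 + 21**2))) = 30/((70/(107 + 441))) = 30/((70/548)) = 30/((70*(1/548))) = 30/(35/274) = 30*(274/35) = 1644/7 ≈ 234.86)
-431*((112 - 41) - 39) + s = -431*((112 - 41) - 39) + 1644/7 = -431*(71 - 39) + 1644/7 = -431*32 + 1644/7 = -13792 + 1644/7 = -94900/7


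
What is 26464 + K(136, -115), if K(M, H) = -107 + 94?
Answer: 26451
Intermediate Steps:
K(M, H) = -13
26464 + K(136, -115) = 26464 - 13 = 26451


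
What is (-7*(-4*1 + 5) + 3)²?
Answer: 16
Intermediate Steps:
(-7*(-4*1 + 5) + 3)² = (-7*(-4 + 5) + 3)² = (-7*1 + 3)² = (-7 + 3)² = (-4)² = 16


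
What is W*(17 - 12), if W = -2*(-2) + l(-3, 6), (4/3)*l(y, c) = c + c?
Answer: 65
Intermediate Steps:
l(y, c) = 3*c/2 (l(y, c) = 3*(c + c)/4 = 3*(2*c)/4 = 3*c/2)
W = 13 (W = -2*(-2) + (3/2)*6 = 4 + 9 = 13)
W*(17 - 12) = 13*(17 - 12) = 13*5 = 65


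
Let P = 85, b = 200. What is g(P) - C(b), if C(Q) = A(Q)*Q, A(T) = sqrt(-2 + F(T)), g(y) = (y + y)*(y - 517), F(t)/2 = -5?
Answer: -73440 - 400*I*sqrt(3) ≈ -73440.0 - 692.82*I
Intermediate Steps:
F(t) = -10 (F(t) = 2*(-5) = -10)
g(y) = 2*y*(-517 + y) (g(y) = (2*y)*(-517 + y) = 2*y*(-517 + y))
A(T) = 2*I*sqrt(3) (A(T) = sqrt(-2 - 10) = sqrt(-12) = 2*I*sqrt(3))
C(Q) = 2*I*Q*sqrt(3) (C(Q) = (2*I*sqrt(3))*Q = 2*I*Q*sqrt(3))
g(P) - C(b) = 2*85*(-517 + 85) - 2*I*200*sqrt(3) = 2*85*(-432) - 400*I*sqrt(3) = -73440 - 400*I*sqrt(3)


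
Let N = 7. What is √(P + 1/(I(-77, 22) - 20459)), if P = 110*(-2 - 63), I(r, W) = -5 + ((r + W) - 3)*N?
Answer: I*√3114231855870/20870 ≈ 84.558*I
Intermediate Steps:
I(r, W) = -26 + 7*W + 7*r (I(r, W) = -5 + ((r + W) - 3)*7 = -5 + ((W + r) - 3)*7 = -5 + (-3 + W + r)*7 = -5 + (-21 + 7*W + 7*r) = -26 + 7*W + 7*r)
P = -7150 (P = 110*(-65) = -7150)
√(P + 1/(I(-77, 22) - 20459)) = √(-7150 + 1/((-26 + 7*22 + 7*(-77)) - 20459)) = √(-7150 + 1/((-26 + 154 - 539) - 20459)) = √(-7150 + 1/(-411 - 20459)) = √(-7150 + 1/(-20870)) = √(-7150 - 1/20870) = √(-149220501/20870) = I*√3114231855870/20870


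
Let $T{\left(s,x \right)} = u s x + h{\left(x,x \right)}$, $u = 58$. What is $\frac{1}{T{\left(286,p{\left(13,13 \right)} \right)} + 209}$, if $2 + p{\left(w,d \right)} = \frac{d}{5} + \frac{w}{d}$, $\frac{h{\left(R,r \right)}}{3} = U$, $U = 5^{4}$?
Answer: $\frac{5}{143124} \approx 3.4935 \cdot 10^{-5}$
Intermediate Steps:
$U = 625$
$h{\left(R,r \right)} = 1875$ ($h{\left(R,r \right)} = 3 \cdot 625 = 1875$)
$p{\left(w,d \right)} = -2 + \frac{d}{5} + \frac{w}{d}$ ($p{\left(w,d \right)} = -2 + \left(\frac{d}{5} + \frac{w}{d}\right) = -2 + \frac{d}{5} + \frac{w}{d}$)
$T{\left(s,x \right)} = 1875 + 58 s x$ ($T{\left(s,x \right)} = 58 s x + 1875 = 1875 + 58 s x$)
$\frac{1}{T{\left(286,p{\left(13,13 \right)} \right)} + 209} = \frac{1}{\left(1875 + 58 \cdot 286 \left(-2 + \frac{1}{5} \cdot 13 + \frac{13}{13}\right)\right) + 209} = \frac{1}{\left(1875 + 58 \cdot 286 \left(-2 + \frac{13}{5} + 13 \cdot \frac{1}{13}\right)\right) + 209} = \frac{1}{\left(1875 + 58 \cdot 286 \left(-2 + \frac{13}{5} + 1\right)\right) + 209} = \frac{1}{\left(1875 + 58 \cdot 286 \cdot \frac{8}{5}\right) + 209} = \frac{1}{\left(1875 + \frac{132704}{5}\right) + 209} = \frac{1}{\frac{142079}{5} + 209} = \frac{1}{\frac{143124}{5}} = \frac{5}{143124}$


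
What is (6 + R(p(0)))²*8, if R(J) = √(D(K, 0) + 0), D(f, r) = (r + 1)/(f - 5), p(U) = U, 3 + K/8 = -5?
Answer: 19864/69 + 32*I*√69/23 ≈ 287.88 + 11.557*I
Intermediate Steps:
K = -64 (K = -24 + 8*(-5) = -24 - 40 = -64)
D(f, r) = (1 + r)/(-5 + f)
R(J) = I*√69/69 (R(J) = √((1 + 0)/(-5 - 64) + 0) = √(1/(-69) + 0) = √(-1/69*1 + 0) = √(-1/69 + 0) = √(-1/69) = I*√69/69)
(6 + R(p(0)))²*8 = (6 + I*√69/69)²*8 = 8*(6 + I*√69/69)²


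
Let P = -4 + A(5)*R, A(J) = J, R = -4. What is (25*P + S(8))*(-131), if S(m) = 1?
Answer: 78469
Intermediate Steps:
P = -24 (P = -4 + 5*(-4) = -4 - 20 = -24)
(25*P + S(8))*(-131) = (25*(-24) + 1)*(-131) = (-600 + 1)*(-131) = -599*(-131) = 78469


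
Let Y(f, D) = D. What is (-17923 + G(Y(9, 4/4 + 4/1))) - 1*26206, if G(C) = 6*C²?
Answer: -43979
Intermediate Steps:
(-17923 + G(Y(9, 4/4 + 4/1))) - 1*26206 = (-17923 + 6*(4/4 + 4/1)²) - 1*26206 = (-17923 + 6*(4*(¼) + 4*1)²) - 26206 = (-17923 + 6*(1 + 4)²) - 26206 = (-17923 + 6*5²) - 26206 = (-17923 + 6*25) - 26206 = (-17923 + 150) - 26206 = -17773 - 26206 = -43979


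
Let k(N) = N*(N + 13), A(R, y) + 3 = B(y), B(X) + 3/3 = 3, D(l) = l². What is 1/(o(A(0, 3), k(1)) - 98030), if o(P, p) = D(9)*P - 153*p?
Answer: -1/100253 ≈ -9.9748e-6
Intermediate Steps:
B(X) = 2 (B(X) = -1 + 3 = 2)
A(R, y) = -1 (A(R, y) = -3 + 2 = -1)
k(N) = N*(13 + N)
o(P, p) = -153*p + 81*P (o(P, p) = 9²*P - 153*p = 81*P - 153*p = -153*p + 81*P)
1/(o(A(0, 3), k(1)) - 98030) = 1/((-153*(13 + 1) + 81*(-1)) - 98030) = 1/((-153*14 - 81) - 98030) = 1/((-2142 - 81) - 98030) = 1/(-2223 - 98030) = 1/(-100253) = -1/100253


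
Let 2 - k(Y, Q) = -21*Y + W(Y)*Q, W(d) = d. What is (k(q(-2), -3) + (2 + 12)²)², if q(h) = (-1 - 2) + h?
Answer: 6084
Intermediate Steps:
q(h) = -3 + h
k(Y, Q) = 2 + 21*Y - Q*Y (k(Y, Q) = 2 - (-21*Y + Y*Q) = 2 - (-21*Y + Q*Y) = 2 + (21*Y - Q*Y) = 2 + 21*Y - Q*Y)
(k(q(-2), -3) + (2 + 12)²)² = ((2 + 21*(-3 - 2) - 1*(-3)*(-3 - 2)) + (2 + 12)²)² = ((2 + 21*(-5) - 1*(-3)*(-5)) + 14²)² = ((2 - 105 - 15) + 196)² = (-118 + 196)² = 78² = 6084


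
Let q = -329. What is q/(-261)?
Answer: 329/261 ≈ 1.2605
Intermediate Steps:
q/(-261) = -329/(-261) = -329*(-1/261) = 329/261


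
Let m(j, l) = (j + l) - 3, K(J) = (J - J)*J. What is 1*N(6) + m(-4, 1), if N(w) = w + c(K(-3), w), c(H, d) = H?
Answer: 0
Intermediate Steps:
K(J) = 0 (K(J) = 0*J = 0)
m(j, l) = -3 + j + l
N(w) = w (N(w) = w + 0 = w)
1*N(6) + m(-4, 1) = 1*6 + (-3 - 4 + 1) = 6 - 6 = 0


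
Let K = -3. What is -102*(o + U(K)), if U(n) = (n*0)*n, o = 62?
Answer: -6324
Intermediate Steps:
U(n) = 0 (U(n) = 0*n = 0)
-102*(o + U(K)) = -102*(62 + 0) = -102*62 = -6324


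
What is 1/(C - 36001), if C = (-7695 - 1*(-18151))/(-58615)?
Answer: -58615/2110209071 ≈ -2.7777e-5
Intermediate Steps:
C = -10456/58615 (C = (-7695 + 18151)*(-1/58615) = 10456*(-1/58615) = -10456/58615 ≈ -0.17838)
1/(C - 36001) = 1/(-10456/58615 - 36001) = 1/(-2110209071/58615) = -58615/2110209071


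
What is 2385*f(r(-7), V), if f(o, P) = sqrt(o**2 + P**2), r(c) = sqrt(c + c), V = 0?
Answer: 2385*I*sqrt(14) ≈ 8923.9*I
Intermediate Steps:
r(c) = sqrt(2)*sqrt(c) (r(c) = sqrt(2*c) = sqrt(2)*sqrt(c))
f(o, P) = sqrt(P**2 + o**2)
2385*f(r(-7), V) = 2385*sqrt(0**2 + (sqrt(2)*sqrt(-7))**2) = 2385*sqrt(0 + (sqrt(2)*(I*sqrt(7)))**2) = 2385*sqrt(0 + (I*sqrt(14))**2) = 2385*sqrt(0 - 14) = 2385*sqrt(-14) = 2385*(I*sqrt(14)) = 2385*I*sqrt(14)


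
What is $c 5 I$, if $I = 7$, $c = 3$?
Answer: $105$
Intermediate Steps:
$c 5 I = 3 \cdot 5 \cdot 7 = 15 \cdot 7 = 105$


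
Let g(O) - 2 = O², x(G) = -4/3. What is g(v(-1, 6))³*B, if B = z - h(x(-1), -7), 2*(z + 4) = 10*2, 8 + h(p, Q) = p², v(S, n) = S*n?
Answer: 6035920/9 ≈ 6.7066e+5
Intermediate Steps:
x(G) = -4/3 (x(G) = -4*⅓ = -4/3)
g(O) = 2 + O²
h(p, Q) = -8 + p²
z = 6 (z = -4 + (10*2)/2 = -4 + (½)*20 = -4 + 10 = 6)
B = 110/9 (B = 6 - (-8 + (-4/3)²) = 6 - (-8 + 16/9) = 6 - 1*(-56/9) = 6 + 56/9 = 110/9 ≈ 12.222)
g(v(-1, 6))³*B = (2 + (-1*6)²)³*(110/9) = (2 + (-6)²)³*(110/9) = (2 + 36)³*(110/9) = 38³*(110/9) = 54872*(110/9) = 6035920/9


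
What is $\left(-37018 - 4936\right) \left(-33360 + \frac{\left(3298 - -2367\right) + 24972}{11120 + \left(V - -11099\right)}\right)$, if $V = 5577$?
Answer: $\frac{19450795772771}{13898} \approx 1.3995 \cdot 10^{9}$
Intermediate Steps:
$\left(-37018 - 4936\right) \left(-33360 + \frac{\left(3298 - -2367\right) + 24972}{11120 + \left(V - -11099\right)}\right) = \left(-37018 - 4936\right) \left(-33360 + \frac{\left(3298 - -2367\right) + 24972}{11120 + \left(5577 - -11099\right)}\right) = - 41954 \left(-33360 + \frac{\left(3298 + 2367\right) + 24972}{11120 + \left(5577 + 11099\right)}\right) = - 41954 \left(-33360 + \frac{5665 + 24972}{11120 + 16676}\right) = - 41954 \left(-33360 + \frac{30637}{27796}\right) = \left(-41954\right) \left(- \frac{927243923}{27796}\right) = \frac{19450795772771}{13898}$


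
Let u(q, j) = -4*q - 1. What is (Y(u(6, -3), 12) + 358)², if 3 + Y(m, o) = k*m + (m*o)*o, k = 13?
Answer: 12744900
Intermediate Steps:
u(q, j) = -1 - 4*q
Y(m, o) = -3 + 13*m + m*o² (Y(m, o) = -3 + (13*m + (m*o)*o) = -3 + (13*m + m*o²) = -3 + 13*m + m*o²)
(Y(u(6, -3), 12) + 358)² = ((-3 + 13*(-1 - 4*6) + (-1 - 4*6)*12²) + 358)² = ((-3 + 13*(-1 - 24) + (-1 - 24)*144) + 358)² = ((-3 + 13*(-25) - 25*144) + 358)² = ((-3 - 325 - 3600) + 358)² = (-3928 + 358)² = (-3570)² = 12744900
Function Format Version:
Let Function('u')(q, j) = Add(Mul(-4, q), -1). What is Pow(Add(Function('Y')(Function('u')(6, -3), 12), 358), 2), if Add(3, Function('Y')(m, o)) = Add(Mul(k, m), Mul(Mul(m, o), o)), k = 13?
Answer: 12744900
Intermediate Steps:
Function('u')(q, j) = Add(-1, Mul(-4, q))
Function('Y')(m, o) = Add(-3, Mul(13, m), Mul(m, Pow(o, 2))) (Function('Y')(m, o) = Add(-3, Add(Mul(13, m), Mul(Mul(m, o), o))) = Add(-3, Add(Mul(13, m), Mul(m, Pow(o, 2)))) = Add(-3, Mul(13, m), Mul(m, Pow(o, 2))))
Pow(Add(Function('Y')(Function('u')(6, -3), 12), 358), 2) = Pow(Add(Add(-3, Mul(13, Add(-1, Mul(-4, 6))), Mul(Add(-1, Mul(-4, 6)), Pow(12, 2))), 358), 2) = Pow(Add(Add(-3, Mul(13, Add(-1, -24)), Mul(Add(-1, -24), 144)), 358), 2) = Pow(Add(Add(-3, Mul(13, -25), Mul(-25, 144)), 358), 2) = Pow(Add(Add(-3, -325, -3600), 358), 2) = Pow(Add(-3928, 358), 2) = Pow(-3570, 2) = 12744900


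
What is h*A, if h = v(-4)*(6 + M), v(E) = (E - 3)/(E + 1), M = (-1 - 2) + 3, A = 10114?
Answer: 141596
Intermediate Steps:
M = 0 (M = -3 + 3 = 0)
v(E) = (-3 + E)/(1 + E)
h = 14 (h = ((-3 - 4)/(1 - 4))*(6 + 0) = (-7/(-3))*6 = -1/3*(-7)*6 = (7/3)*6 = 14)
h*A = 14*10114 = 141596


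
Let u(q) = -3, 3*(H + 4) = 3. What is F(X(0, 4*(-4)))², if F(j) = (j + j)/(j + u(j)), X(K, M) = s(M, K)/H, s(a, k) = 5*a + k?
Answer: 25600/5041 ≈ 5.0784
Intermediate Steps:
s(a, k) = k + 5*a
H = -3 (H = -4 + (⅓)*3 = -4 + 1 = -3)
X(K, M) = -5*M/3 - K/3 (X(K, M) = (K + 5*M)/(-3) = (K + 5*M)*(-⅓) = -5*M/3 - K/3)
F(j) = 2*j/(-3 + j) (F(j) = (j + j)/(j - 3) = (2*j)/(-3 + j) = 2*j/(-3 + j))
F(X(0, 4*(-4)))² = (2*(-20*(-4)/3 - ⅓*0)/(-3 + (-20*(-4)/3 - ⅓*0)))² = (2*(-5/3*(-16) + 0)/(-3 + (-5/3*(-16) + 0)))² = (2*(80/3 + 0)/(-3 + (80/3 + 0)))² = (2*(80/3)/(-3 + 80/3))² = (2*(80/3)/(71/3))² = (2*(80/3)*(3/71))² = (160/71)² = 25600/5041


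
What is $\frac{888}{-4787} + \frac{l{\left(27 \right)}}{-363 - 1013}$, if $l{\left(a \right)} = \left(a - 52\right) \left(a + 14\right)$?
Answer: $\frac{3684787}{6586912} \approx 0.55941$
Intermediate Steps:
$l{\left(a \right)} = \left(-52 + a\right) \left(14 + a\right)$
$\frac{888}{-4787} + \frac{l{\left(27 \right)}}{-363 - 1013} = \frac{888}{-4787} + \frac{-728 + 27^{2} - 1026}{-363 - 1013} = 888 \left(- \frac{1}{4787}\right) + \frac{-728 + 729 - 1026}{-363 - 1013} = - \frac{888}{4787} - \frac{1025}{-1376} = - \frac{888}{4787} - - \frac{1025}{1376} = - \frac{888}{4787} + \frac{1025}{1376} = \frac{3684787}{6586912}$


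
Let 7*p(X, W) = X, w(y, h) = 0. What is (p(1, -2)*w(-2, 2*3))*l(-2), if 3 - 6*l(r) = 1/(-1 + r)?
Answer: 0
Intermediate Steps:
l(r) = ½ - 1/(6*(-1 + r))
p(X, W) = X/7
(p(1, -2)*w(-2, 2*3))*l(-2) = (((⅐)*1)*0)*((-4 + 3*(-2))/(6*(-1 - 2))) = ((⅐)*0)*((⅙)*(-4 - 6)/(-3)) = 0*((⅙)*(-⅓)*(-10)) = 0*(5/9) = 0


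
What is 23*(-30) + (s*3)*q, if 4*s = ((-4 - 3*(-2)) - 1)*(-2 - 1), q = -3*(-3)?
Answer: -2841/4 ≈ -710.25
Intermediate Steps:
q = 9
s = -¾ (s = (((-4 - 3*(-2)) - 1)*(-2 - 1))/4 = (((-4 + 6) - 1)*(-3))/4 = ((2 - 1)*(-3))/4 = (1*(-3))/4 = (¼)*(-3) = -¾ ≈ -0.75000)
23*(-30) + (s*3)*q = 23*(-30) - ¾*3*9 = -690 - 9/4*9 = -690 - 81/4 = -2841/4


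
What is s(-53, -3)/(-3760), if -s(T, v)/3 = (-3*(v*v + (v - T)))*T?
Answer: 28143/3760 ≈ 7.4848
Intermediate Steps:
s(T, v) = -3*T*(-3*v - 3*v² + 3*T) (s(T, v) = -3*(-3*(v*v + (v - T)))*T = -3*(-3*(v² + (v - T)))*T = -3*(-3*(v + v² - T))*T = -3*(-3*v - 3*v² + 3*T)*T = -3*T*(-3*v - 3*v² + 3*T))
s(-53, -3)/(-3760) = (9*(-53)*(-3 + (-3)² - 1*(-53)))/(-3760) = (9*(-53)*(-3 + 9 + 53))*(-1/3760) = (9*(-53)*59)*(-1/3760) = -28143*(-1/3760) = 28143/3760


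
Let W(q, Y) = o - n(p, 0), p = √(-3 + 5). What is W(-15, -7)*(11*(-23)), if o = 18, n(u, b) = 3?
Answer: -3795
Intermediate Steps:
p = √2 ≈ 1.4142
W(q, Y) = 15 (W(q, Y) = 18 - 1*3 = 18 - 3 = 15)
W(-15, -7)*(11*(-23)) = 15*(11*(-23)) = 15*(-253) = -3795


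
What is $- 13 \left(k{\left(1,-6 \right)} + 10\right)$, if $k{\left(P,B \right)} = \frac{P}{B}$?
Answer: $- \frac{767}{6} \approx -127.83$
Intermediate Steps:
$- 13 \left(k{\left(1,-6 \right)} + 10\right) = - 13 \left(1 \frac{1}{-6} + 10\right) = - 13 \left(1 \left(- \frac{1}{6}\right) + 10\right) = - 13 \left(- \frac{1}{6} + 10\right) = \left(-13\right) \frac{59}{6} = - \frac{767}{6}$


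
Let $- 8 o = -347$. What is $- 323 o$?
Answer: $- \frac{112081}{8} \approx -14010.0$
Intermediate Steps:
$o = \frac{347}{8}$ ($o = \left(- \frac{1}{8}\right) \left(-347\right) = \frac{347}{8} \approx 43.375$)
$- 323 o = \left(-323\right) \frac{347}{8} = - \frac{112081}{8}$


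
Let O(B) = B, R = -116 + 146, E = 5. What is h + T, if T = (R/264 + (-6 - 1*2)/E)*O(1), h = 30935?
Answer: 6805373/220 ≈ 30934.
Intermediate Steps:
R = 30
T = -327/220 (T = (30/264 + (-6 - 1*2)/5)*1 = (30*(1/264) + (-6 - 2)*(⅕))*1 = (5/44 - 8*⅕)*1 = (5/44 - 8/5)*1 = -327/220*1 = -327/220 ≈ -1.4864)
h + T = 30935 - 327/220 = 6805373/220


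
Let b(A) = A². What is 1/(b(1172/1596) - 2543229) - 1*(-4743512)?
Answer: 1920574551626840959/404884514180 ≈ 4.7435e+6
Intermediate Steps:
1/(b(1172/1596) - 2543229) - 1*(-4743512) = 1/((1172/1596)² - 2543229) - 1*(-4743512) = 1/((1172*(1/1596))² - 2543229) + 4743512 = 1/((293/399)² - 2543229) + 4743512 = 1/(85849/159201 - 2543229) + 4743512 = 1/(-404884514180/159201) + 4743512 = -159201/404884514180 + 4743512 = 1920574551626840959/404884514180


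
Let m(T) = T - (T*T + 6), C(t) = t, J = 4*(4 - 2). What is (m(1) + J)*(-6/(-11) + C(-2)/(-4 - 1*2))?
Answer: 58/33 ≈ 1.7576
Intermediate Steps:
J = 8 (J = 4*2 = 8)
m(T) = -6 + T - T**2 (m(T) = T - (T**2 + 6) = T - (6 + T**2) = T + (-6 - T**2) = -6 + T - T**2)
(m(1) + J)*(-6/(-11) + C(-2)/(-4 - 1*2)) = ((-6 + 1 - 1*1**2) + 8)*(-6/(-11) - 2/(-4 - 1*2)) = ((-6 + 1 - 1*1) + 8)*(-6*(-1/11) - 2/(-4 - 2)) = ((-6 + 1 - 1) + 8)*(6/11 - 2/(-6)) = (-6 + 8)*(6/11 - 2*(-1/6)) = 2*(6/11 + 1/3) = 2*(29/33) = 58/33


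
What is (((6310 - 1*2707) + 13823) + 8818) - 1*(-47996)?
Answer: 74240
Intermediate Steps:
(((6310 - 1*2707) + 13823) + 8818) - 1*(-47996) = (((6310 - 2707) + 13823) + 8818) + 47996 = ((3603 + 13823) + 8818) + 47996 = (17426 + 8818) + 47996 = 26244 + 47996 = 74240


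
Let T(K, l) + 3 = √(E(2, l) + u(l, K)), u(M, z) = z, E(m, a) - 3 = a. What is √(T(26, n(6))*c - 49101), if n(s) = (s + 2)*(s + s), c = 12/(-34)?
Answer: √(-14189883 - 510*√5)/17 ≈ 221.59*I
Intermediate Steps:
E(m, a) = 3 + a
c = -6/17 (c = 12*(-1/34) = -6/17 ≈ -0.35294)
n(s) = 2*s*(2 + s) (n(s) = (2 + s)*(2*s) = 2*s*(2 + s))
T(K, l) = -3 + √(3 + K + l) (T(K, l) = -3 + √((3 + l) + K) = -3 + √(3 + K + l))
√(T(26, n(6))*c - 49101) = √((-3 + √(3 + 26 + 2*6*(2 + 6)))*(-6/17) - 49101) = √((-3 + √(3 + 26 + 2*6*8))*(-6/17) - 49101) = √((-3 + √(3 + 26 + 96))*(-6/17) - 49101) = √((-3 + √125)*(-6/17) - 49101) = √((-3 + 5*√5)*(-6/17) - 49101) = √((18/17 - 30*√5/17) - 49101) = √(-834699/17 - 30*√5/17)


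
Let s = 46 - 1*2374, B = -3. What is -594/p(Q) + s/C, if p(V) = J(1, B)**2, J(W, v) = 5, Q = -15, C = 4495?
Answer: -545646/22475 ≈ -24.278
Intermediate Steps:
s = -2328 (s = 46 - 2374 = -2328)
p(V) = 25 (p(V) = 5**2 = 25)
-594/p(Q) + s/C = -594/25 - 2328/4495 = -545646/22475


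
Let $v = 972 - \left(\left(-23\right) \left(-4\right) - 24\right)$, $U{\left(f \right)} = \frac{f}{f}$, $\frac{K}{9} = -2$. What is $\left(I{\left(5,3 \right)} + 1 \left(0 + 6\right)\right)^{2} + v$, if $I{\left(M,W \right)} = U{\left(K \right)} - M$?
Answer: $908$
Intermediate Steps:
$K = -18$ ($K = 9 \left(-2\right) = -18$)
$U{\left(f \right)} = 1$
$I{\left(M,W \right)} = 1 - M$
$v = 904$ ($v = 972 - \left(92 - 24\right) = 972 - 68 = 904$)
$\left(I{\left(5,3 \right)} + 1 \left(0 + 6\right)\right)^{2} + v = \left(\left(1 - 5\right) + 1 \left(0 + 6\right)\right)^{2} + 904 = \left(\left(1 - 5\right) + 1 \cdot 6\right)^{2} + 904 = \left(-4 + 6\right)^{2} + 904 = 2^{2} + 904 = 4 + 904 = 908$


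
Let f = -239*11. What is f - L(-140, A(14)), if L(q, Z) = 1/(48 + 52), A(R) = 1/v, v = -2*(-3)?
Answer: -262901/100 ≈ -2629.0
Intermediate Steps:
v = 6
A(R) = ⅙ (A(R) = 1/6 = ⅙)
L(q, Z) = 1/100
f = -2629
f - L(-140, A(14)) = -2629 - 1*1/100 = -2629 - 1/100 = -262901/100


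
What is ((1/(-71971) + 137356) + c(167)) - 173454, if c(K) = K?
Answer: -2585990002/71971 ≈ -35931.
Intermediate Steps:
((1/(-71971) + 137356) + c(167)) - 173454 = ((1/(-71971) + 137356) + 167) - 173454 = ((-1/71971 + 137356) + 167) - 173454 = (9885648675/71971 + 167) - 173454 = 9897667832/71971 - 173454 = -2585990002/71971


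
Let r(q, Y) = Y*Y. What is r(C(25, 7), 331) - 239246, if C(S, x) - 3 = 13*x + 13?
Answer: -129685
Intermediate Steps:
C(S, x) = 16 + 13*x (C(S, x) = 3 + (13*x + 13) = 3 + (13 + 13*x) = 16 + 13*x)
r(q, Y) = Y²
r(C(25, 7), 331) - 239246 = 331² - 239246 = 109561 - 239246 = -129685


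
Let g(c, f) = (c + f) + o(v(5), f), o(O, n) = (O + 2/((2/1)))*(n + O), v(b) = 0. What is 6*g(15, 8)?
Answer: 186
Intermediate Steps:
o(O, n) = (1 + O)*(O + n) (o(O, n) = (O + 2/((2*1)))*(O + n) = (O + 2/2)*(O + n) = (O + 2*(½))*(O + n) = (O + 1)*(O + n) = (1 + O)*(O + n))
g(c, f) = c + 2*f (g(c, f) = (c + f) + (0 + f + 0² + 0*f) = (c + f) + (0 + f + 0 + 0) = (c + f) + f = c + 2*f)
6*g(15, 8) = 6*(15 + 2*8) = 6*(15 + 16) = 6*31 = 186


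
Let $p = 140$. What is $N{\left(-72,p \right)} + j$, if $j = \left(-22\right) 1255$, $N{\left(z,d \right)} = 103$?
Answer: $-27507$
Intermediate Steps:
$j = -27610$
$N{\left(-72,p \right)} + j = 103 - 27610 = -27507$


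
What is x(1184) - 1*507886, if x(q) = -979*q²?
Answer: -1372924910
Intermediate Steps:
x(1184) - 1*507886 = -979*1184² - 1*507886 = -979*1401856 - 507886 = -1372417024 - 507886 = -1372924910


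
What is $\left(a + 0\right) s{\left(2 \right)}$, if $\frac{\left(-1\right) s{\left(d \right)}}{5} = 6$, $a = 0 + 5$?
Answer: $-150$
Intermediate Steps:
$a = 5$
$s{\left(d \right)} = -30$ ($s{\left(d \right)} = \left(-5\right) 6 = -30$)
$\left(a + 0\right) s{\left(2 \right)} = \left(5 + 0\right) \left(-30\right) = 5 \left(-30\right) = -150$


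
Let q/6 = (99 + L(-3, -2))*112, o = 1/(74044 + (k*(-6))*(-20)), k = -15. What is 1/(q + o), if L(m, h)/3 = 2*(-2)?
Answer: 72244/4223673217 ≈ 1.7105e-5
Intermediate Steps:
L(m, h) = -12 (L(m, h) = 3*(2*(-2)) = 3*(-4) = -12)
o = 1/72244 (o = 1/(74044 - 15*(-6)*(-20)) = 1/(74044 + 90*(-20)) = 1/(74044 - 1800) = 1/72244 ≈ 1.3842e-5)
q = 58464 (q = 6*((99 - 12)*112) = 6*(87*112) = 6*9744 = 58464)
1/(q + o) = 1/(58464 + 1/72244) = 1/(4223673217/72244) = 72244/4223673217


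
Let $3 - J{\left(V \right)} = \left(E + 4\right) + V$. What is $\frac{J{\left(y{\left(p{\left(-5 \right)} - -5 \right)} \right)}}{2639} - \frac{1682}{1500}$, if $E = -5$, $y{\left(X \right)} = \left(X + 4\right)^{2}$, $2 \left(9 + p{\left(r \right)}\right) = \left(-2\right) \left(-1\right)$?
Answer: $- \frac{2217149}{1979250} \approx -1.1202$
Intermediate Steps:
$p{\left(r \right)} = -8$ ($p{\left(r \right)} = -9 + \frac{\left(-2\right) \left(-1\right)}{2} = -9 + \frac{1}{2} \cdot 2 = -9 + 1 = -8$)
$y{\left(X \right)} = \left(4 + X\right)^{2}$
$J{\left(V \right)} = 4 - V$ ($J{\left(V \right)} = 3 - \left(\left(-5 + 4\right) + V\right) = 3 - \left(-1 + V\right) = 4 - V$)
$\frac{J{\left(y{\left(p{\left(-5 \right)} - -5 \right)} \right)}}{2639} - \frac{1682}{1500} = \frac{4 - \left(4 - 3\right)^{2}}{2639} - \frac{1682}{1500} = \left(4 - \left(4 + \left(-8 + 5\right)\right)^{2}\right) \frac{1}{2639} - \frac{841}{750} = \left(4 - \left(4 - 3\right)^{2}\right) \frac{1}{2639} - \frac{841}{750} = \left(4 - 1^{2}\right) \frac{1}{2639} - \frac{841}{750} = \left(4 - 1\right) \frac{1}{2639} - \frac{841}{750} = 3 \cdot \frac{1}{2639} - \frac{841}{750} = \frac{3}{2639} - \frac{841}{750} = - \frac{2217149}{1979250}$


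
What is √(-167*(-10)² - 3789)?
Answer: I*√20489 ≈ 143.14*I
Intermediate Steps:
√(-167*(-10)² - 3789) = √(-167*100 - 3789) = √(-16700 - 3789) = √(-20489) = I*√20489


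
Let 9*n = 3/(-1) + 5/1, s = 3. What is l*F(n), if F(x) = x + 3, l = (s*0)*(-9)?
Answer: 0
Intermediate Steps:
l = 0 (l = (3*0)*(-9) = 0*(-9) = 0)
n = 2/9 (n = (3/(-1) + 5/1)/9 = (3*(-1) + 5*1)/9 = (-3 + 5)/9 = (1/9)*2 = 2/9 ≈ 0.22222)
F(x) = 3 + x
l*F(n) = 0*(3 + 2/9) = 0*(29/9) = 0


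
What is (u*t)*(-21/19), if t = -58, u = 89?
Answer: 108402/19 ≈ 5705.4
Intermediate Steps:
(u*t)*(-21/19) = (89*(-58))*(-21/19) = -(-108402)/19 = -5162*(-21/19) = 108402/19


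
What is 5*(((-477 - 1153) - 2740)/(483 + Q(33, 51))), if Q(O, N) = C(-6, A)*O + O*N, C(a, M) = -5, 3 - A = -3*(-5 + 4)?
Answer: -950/87 ≈ -10.920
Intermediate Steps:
A = 0 (A = 3 - (-3)*(-5 + 4) = 3 - (-3)*(-1) = 3 - 1*3 = 3 - 3 = 0)
Q(O, N) = -5*O + N*O (Q(O, N) = -5*O + O*N = -5*O + N*O)
5*(((-477 - 1153) - 2740)/(483 + Q(33, 51))) = 5*(((-477 - 1153) - 2740)/(483 + 33*(-5 + 51))) = 5*((-1630 - 2740)/(483 + 33*46)) = 5*(-4370/(483 + 1518)) = 5*(-4370/2001) = 5*(-4370*1/2001) = 5*(-190/87) = -950/87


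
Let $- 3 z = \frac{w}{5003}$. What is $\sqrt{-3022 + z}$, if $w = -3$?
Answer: $\frac{i \sqrt{75640682195}}{5003} \approx 54.973 i$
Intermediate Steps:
$z = \frac{1}{5003}$ ($z = - \frac{\left(-3\right) \frac{1}{5003}}{3} = \left(- \frac{1}{3}\right) \left(- \frac{3}{5003}\right) = \frac{1}{5003} \approx 0.00019988$)
$\sqrt{-3022 + z} = \sqrt{-3022 + \frac{1}{5003}} = \sqrt{- \frac{15119065}{5003}} = \frac{i \sqrt{75640682195}}{5003}$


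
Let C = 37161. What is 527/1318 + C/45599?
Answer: 73008871/60099482 ≈ 1.2148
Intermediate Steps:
527/1318 + C/45599 = 527/1318 + 37161/45599 = 73008871/60099482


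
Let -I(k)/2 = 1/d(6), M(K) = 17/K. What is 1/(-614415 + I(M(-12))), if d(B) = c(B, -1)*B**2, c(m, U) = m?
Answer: -108/66356821 ≈ -1.6276e-6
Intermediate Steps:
d(B) = B**3 (d(B) = B*B**2 = B**3)
I(k) = -1/108 (I(k) = -2/(6**3) = -2/216 = -2*1/216 = -1/108)
1/(-614415 + I(M(-12))) = 1/(-614415 - 1/108) = 1/(-66356821/108) = -108/66356821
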